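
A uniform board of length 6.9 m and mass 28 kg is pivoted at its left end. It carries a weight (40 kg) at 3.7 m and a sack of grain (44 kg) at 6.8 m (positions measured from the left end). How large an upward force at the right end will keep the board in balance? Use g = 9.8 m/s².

Take moments about the left end.
Beam weight: 28 × 9.8 = 274.4 N down at 3.45 m → arm 3.45 m, τ = 274.4 × 3.45 = 946.7 N·m clockwise.
Weight: 40 × 9.8 = 392 N down at 3.7 m → arm 3.7 m, τ = 392 × 3.7 = 1450 N·m clockwise.
Sack of grain: 44 × 9.8 = 431.2 N down at 6.8 m → arm 6.8 m, τ = 431.2 × 6.8 = 2932 N·m clockwise.
Net moment of the loads = 5329 N·m clockwise.
The upward force F acts at the right end, arm 6.9 m, giving F × 6.9 counterclockwise.
Balancing moments: F × 6.9 = 5329, giving F = 5329 / 6.9 = 772 N.

F ≈ 772 N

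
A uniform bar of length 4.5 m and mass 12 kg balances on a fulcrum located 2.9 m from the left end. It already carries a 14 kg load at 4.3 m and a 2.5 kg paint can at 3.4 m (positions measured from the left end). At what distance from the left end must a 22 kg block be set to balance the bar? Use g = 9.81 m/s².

x ≈ 2.31 m from the left end

Taking torques about the fulcrum (at 2.9 m from the left end):
Beam weight: 12 × 9.81 = 117.7 N down at 2.25 m → arm 0.65 m, τ = 117.7 × 0.65 = 76.51 N·m counterclockwise.
Load: 14 × 9.81 = 137.3 N down at 4.3 m → arm 1.4 m, τ = 137.3 × 1.4 = 192.2 N·m clockwise.
Paint can: 2.5 × 9.81 = 24.53 N down at 3.4 m → arm 0.5 m, τ = 24.53 × 0.5 = 12.27 N·m clockwise.
Net moment of existing loads = 128 N·m clockwise.
The block weighs 22 × 9.81 = 215.8 N and must supply an equal counterclockwise moment, so its lever arm about the fulcrum is 128 / 215.8 = 0.593 m.
That puts it at 2.9 − 0.593 = 2.31 m from the left end.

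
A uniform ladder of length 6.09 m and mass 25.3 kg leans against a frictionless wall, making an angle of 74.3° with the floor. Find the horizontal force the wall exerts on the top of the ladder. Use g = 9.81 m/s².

N_wall ≈ 34.9 N

Taking torques about the foot of the ladder:
Ladder weight 25.3×9.81 = 248.2 N acts at 3.045 m along the ladder; its horizontal arm is 3.045·cos74.3° = 0.824 m → τ = 204.5 N·m clockwise.
Wall normal N acts horizontally at the top; its moment arm is the height L sinθ = 6.09·sin74.3° = 5.863 m, counterclockwise.
For rotational equilibrium, N × 5.863 = 204.5, so N = 34.9 N.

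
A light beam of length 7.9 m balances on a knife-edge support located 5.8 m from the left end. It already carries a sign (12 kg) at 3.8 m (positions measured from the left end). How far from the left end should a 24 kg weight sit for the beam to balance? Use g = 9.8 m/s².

About the knife-edge support (at 5.8 m from the left end):
Sign: 12 × 9.8 = 117.6 N down at 3.8 m → arm 2 m, τ = 117.6 × 2 = 235.2 N·m counterclockwise.
Net moment of existing loads = 235.2 N·m counterclockwise.
The weight weighs 24 × 9.8 = 235.2 N and must supply an equal clockwise moment, so its lever arm about the knife-edge support is 235.2 / 235.2 = 1 m.
That puts it at 5.8 + 1 = 6.8 m from the left end.

x ≈ 6.8 m from the left end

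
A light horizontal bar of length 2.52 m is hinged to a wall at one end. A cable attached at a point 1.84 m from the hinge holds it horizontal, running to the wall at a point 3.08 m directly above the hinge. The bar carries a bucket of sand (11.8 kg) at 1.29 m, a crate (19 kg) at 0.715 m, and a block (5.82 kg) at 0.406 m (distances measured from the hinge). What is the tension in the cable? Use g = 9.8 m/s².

T ≈ 193 N

Take moments about the hinge.
Bucket of sand: 11.8 × 9.8 = 115.6 N down at 1.29 m → arm 1.29 m, τ = 115.6 × 1.29 = 149.1 N·m clockwise.
Crate: 19 × 9.8 = 186.2 N down at 0.715 m → arm 0.715 m, τ = 186.2 × 0.715 = 133.1 N·m clockwise.
Block: 5.82 × 9.8 = 57.04 N down at 0.406 m → arm 0.406 m, τ = 57.04 × 0.406 = 23.16 N·m clockwise.
Total clockwise load moment = 305.4 N·m.
The cable tension T acts at 1.84 m; only its component perpendicular to the bar, T sinθ, produces torque. sinθ = h/√(h²+d²) = 3.08/√(3.08²+1.84²) = 0.8585.
Balancing moments: T × 1.84 × 0.8585 = 305.4, giving T = 305.4 / 1.58 = 193 N.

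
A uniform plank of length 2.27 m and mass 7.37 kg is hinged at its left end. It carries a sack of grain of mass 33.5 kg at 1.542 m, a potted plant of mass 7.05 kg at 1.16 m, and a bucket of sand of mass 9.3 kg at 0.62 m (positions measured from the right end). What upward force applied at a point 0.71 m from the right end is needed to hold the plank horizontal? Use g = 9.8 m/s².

F ≈ 351 N

Sum moments about the left end (the unknown pivot reaction has zero arm there).
Beam weight: 7.37 × 9.8 = 72.23 N down at 1.135 m → arm 1.135 m, τ = 72.23 × 1.135 = 81.98 N·m clockwise.
Sack of grain: 33.5 × 9.8 = 328.3 N down at 1.542 m → arm 0.728 m, τ = 328.3 × 0.728 = 239 N·m clockwise.
Potted plant: 7.05 × 9.8 = 69.09 N down at 1.16 m → arm 1.11 m, τ = 69.09 × 1.11 = 76.69 N·m clockwise.
Bucket of sand: 9.3 × 9.8 = 91.14 N down at 0.62 m → arm 1.65 m, τ = 91.14 × 1.65 = 150.4 N·m clockwise.
Net moment of the loads = 548.1 N·m clockwise.
The upward force F acts at a point 0.71 m from the right end, arm 1.56 m, giving F × 1.56 counterclockwise.
Balancing moments: F × 1.56 = 548.1, giving F = 548.1 / 1.56 = 351 N.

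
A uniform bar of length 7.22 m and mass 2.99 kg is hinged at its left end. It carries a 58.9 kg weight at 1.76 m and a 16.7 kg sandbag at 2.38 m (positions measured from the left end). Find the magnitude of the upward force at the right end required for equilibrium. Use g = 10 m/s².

F ≈ 214 N

Take moments about the left end.
Beam weight: 2.99 × 10 = 29.9 N down at 3.61 m → arm 3.61 m, τ = 29.9 × 3.61 = 107.9 N·m clockwise.
Weight: 58.9 × 10 = 589 N down at 1.76 m → arm 1.76 m, τ = 589 × 1.76 = 1037 N·m clockwise.
Sandbag: 16.7 × 10 = 167 N down at 2.38 m → arm 2.38 m, τ = 167 × 2.38 = 397.5 N·m clockwise.
Net moment of the loads = 1542 N·m clockwise.
The upward force F acts at the right end, arm 7.22 m, giving F × 7.22 counterclockwise.
Setting net torque to zero: F × 7.22 = 1542 → F = 1542 / 7.22 = 214 N.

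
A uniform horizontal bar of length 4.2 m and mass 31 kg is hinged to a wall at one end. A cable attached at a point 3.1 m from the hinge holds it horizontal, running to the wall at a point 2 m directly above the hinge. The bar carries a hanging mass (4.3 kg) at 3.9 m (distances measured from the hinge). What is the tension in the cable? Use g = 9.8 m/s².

Take moments about the hinge.
Beam weight: 31 × 9.8 = 303.8 N down at 2.1 m → arm 2.1 m, τ = 303.8 × 2.1 = 638 N·m clockwise.
Hanging mass: 4.3 × 9.8 = 42.14 N down at 3.9 m → arm 3.9 m, τ = 42.14 × 3.9 = 164.3 N·m clockwise.
Total clockwise load moment = 802.3 N·m.
The cable tension T acts at 3.1 m; only its component perpendicular to the bar, T sinθ, produces torque. sinθ = h/√(h²+d²) = 2/√(2²+3.1²) = 0.5421.
Στ = 0 ⇒ T × 3.1 × 0.5421 = 802.3 ⇒ T = 802.3 / 1.681 = 477 N.

T ≈ 477 N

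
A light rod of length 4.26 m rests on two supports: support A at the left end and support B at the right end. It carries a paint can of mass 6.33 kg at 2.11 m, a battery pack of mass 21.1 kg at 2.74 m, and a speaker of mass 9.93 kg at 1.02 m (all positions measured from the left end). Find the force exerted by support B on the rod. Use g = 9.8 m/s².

Taking torques about support A:
Paint can: 6.33 × 9.8 = 62.03 N down at 2.11 m → arm 2.11 m, τ = 62.03 × 2.11 = 130.9 N·m clockwise.
Battery pack: 21.1 × 9.8 = 206.8 N down at 2.74 m → arm 2.74 m, τ = 206.8 × 2.74 = 566.6 N·m clockwise.
Speaker: 9.93 × 9.8 = 97.31 N down at 1.02 m → arm 1.02 m, τ = 97.31 × 1.02 = 99.26 N·m clockwise.
Net load moment about support A = 796.8 N·m clockwise.
Reaction R at support B is upward at 4.26 m, arm 4.26 m → moment R × 4.26 counterclockwise.
Balancing moments: R × 4.26 = 796.8, giving R = 187 N.

R_B ≈ 187 N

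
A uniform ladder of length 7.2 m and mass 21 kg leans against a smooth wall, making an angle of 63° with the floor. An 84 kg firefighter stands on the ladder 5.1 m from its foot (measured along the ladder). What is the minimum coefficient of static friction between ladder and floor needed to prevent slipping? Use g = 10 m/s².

Taking torques about the foot of the ladder:
Ladder weight 21×10 = 210 N acts at 3.6 m along the ladder; its horizontal arm is 3.6·cos63° = 1.634 m → τ = 343.1 N·m clockwise.
Firefighter: 84×10 = 840 N at 5.1 m → arm 2.315 m → τ = 1945 N·m clockwise.
Wall normal N acts horizontally at the top; its moment arm is the height L sinθ = 7.2·sin63° = 6.415 m, counterclockwise.
Setting net torque to zero: N × 6.415 = 2288 → N = 356.7 N.
ΣFx = 0 ⇒ f = N_wall = 356.7 N. ΣFy = 0 ⇒ N_floor = 1050 N.
μ_min = f / N_floor = 356.7 / 1050 = 0.34.

μ_min ≈ 0.34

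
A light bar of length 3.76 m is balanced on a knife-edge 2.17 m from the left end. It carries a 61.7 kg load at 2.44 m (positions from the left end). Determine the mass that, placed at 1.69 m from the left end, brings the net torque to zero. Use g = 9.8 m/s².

Choose the knife-edge (at 2.17 m from the left end) as the axis so the support reaction has zero arm there.
Load: 61.7 × 9.8 = 604.7 N down at 2.44 m → arm 0.27 m, τ = 604.7 × 0.27 = 163.3 N·m clockwise.
Net moment of known loads = 163.3 N·m clockwise.
An unknown mass m at 1.69 m has arm 0.48 m; its moment is m·g·0.48 counterclockwise.
Στ = 0 ⇒ m × 9.8 × 0.48 = 163.3 ⇒ m = 163.3 / (9.8 × 0.48) = 34.7 kg.

m ≈ 34.7 kg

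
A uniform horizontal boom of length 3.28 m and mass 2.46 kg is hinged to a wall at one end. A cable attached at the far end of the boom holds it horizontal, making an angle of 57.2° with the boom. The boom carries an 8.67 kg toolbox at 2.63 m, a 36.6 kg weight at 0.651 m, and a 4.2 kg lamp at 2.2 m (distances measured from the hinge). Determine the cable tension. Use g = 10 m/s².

T ≈ 217 N

Choose the hinge as the axis so the unknown hinge reaction has zero arm there.
Beam weight: 2.46 × 10 = 24.6 N down at 1.64 m → arm 1.64 m, τ = 24.6 × 1.64 = 40.34 N·m clockwise.
Toolbox: 8.67 × 10 = 86.7 N down at 2.63 m → arm 2.63 m, τ = 86.7 × 2.63 = 228 N·m clockwise.
Weight: 36.6 × 10 = 366 N down at 0.651 m → arm 0.651 m, τ = 366 × 0.651 = 238.3 N·m clockwise.
Lamp: 4.2 × 10 = 42 N down at 2.2 m → arm 2.2 m, τ = 42 × 2.2 = 92.4 N·m clockwise.
Total clockwise load moment = 599 N·m.
The cable tension T acts at 3.28 m; only its component perpendicular to the boom, T sinθ, produces torque. sin 57.2° = 0.8406.
Balancing moments: T × 3.28 × 0.8406 = 599, giving T = 599 / 2.757 = 217 N.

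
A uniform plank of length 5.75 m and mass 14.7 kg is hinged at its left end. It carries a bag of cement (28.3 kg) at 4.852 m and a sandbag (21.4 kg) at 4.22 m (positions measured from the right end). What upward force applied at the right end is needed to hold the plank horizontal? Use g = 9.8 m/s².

F ≈ 171 N

About the left end:
Beam weight: 14.7 × 9.8 = 144.1 N down at 2.875 m → arm 2.875 m, τ = 144.1 × 2.875 = 414.3 N·m clockwise.
Bag of cement: 28.3 × 9.8 = 277.3 N down at 4.852 m → arm 0.898 m, τ = 277.3 × 0.898 = 249 N·m clockwise.
Sandbag: 21.4 × 9.8 = 209.7 N down at 4.22 m → arm 1.53 m, τ = 209.7 × 1.53 = 320.8 N·m clockwise.
Net moment of the loads = 984.1 N·m clockwise.
The upward force F acts at the right end, arm 5.75 m, giving F × 5.75 counterclockwise.
Στ = 0 ⇒ F × 5.75 = 984.1 ⇒ F = 984.1 / 5.75 = 171 N.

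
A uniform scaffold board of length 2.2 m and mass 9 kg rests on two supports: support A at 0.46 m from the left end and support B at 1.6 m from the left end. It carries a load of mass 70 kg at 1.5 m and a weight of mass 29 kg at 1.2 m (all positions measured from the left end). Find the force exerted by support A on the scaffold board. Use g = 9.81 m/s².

About support B:
Beam weight: 9 × 9.81 = 88.29 N down at 1.1 m → arm 0.5 m, τ = 88.29 × 0.5 = 44.15 N·m counterclockwise.
Load: 70 × 9.81 = 686.7 N down at 1.5 m → arm 0.1 m, τ = 686.7 × 0.1 = 68.67 N·m counterclockwise.
Weight: 29 × 9.81 = 284.5 N down at 1.2 m → arm 0.4 m, τ = 284.5 × 0.4 = 113.8 N·m counterclockwise.
Net load moment about support B = 226.6 N·m counterclockwise.
Reaction R at support A is upward at 0.46 m, arm 1.14 m → moment R × 1.14 clockwise.
For rotational equilibrium, R × 1.14 = 226.6, so R = 199 N.

R_A ≈ 199 N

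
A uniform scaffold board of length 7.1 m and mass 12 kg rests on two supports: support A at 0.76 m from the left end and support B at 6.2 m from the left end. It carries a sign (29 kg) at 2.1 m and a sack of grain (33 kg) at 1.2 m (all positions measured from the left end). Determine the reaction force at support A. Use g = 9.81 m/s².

R_A ≈ 569 N

About support B:
Beam weight: 12 × 9.81 = 117.7 N down at 3.55 m → arm 2.65 m, τ = 117.7 × 2.65 = 311.9 N·m counterclockwise.
Sign: 29 × 9.81 = 284.5 N down at 2.1 m → arm 4.1 m, τ = 284.5 × 4.1 = 1166 N·m counterclockwise.
Sack of grain: 33 × 9.81 = 323.7 N down at 1.2 m → arm 5 m, τ = 323.7 × 5 = 1618 N·m counterclockwise.
Net load moment about support B = 3096 N·m counterclockwise.
Reaction R at support A is upward at 0.76 m, arm 5.44 m → moment R × 5.44 clockwise.
Setting net torque to zero: R × 5.44 = 3096 → R = 569 N.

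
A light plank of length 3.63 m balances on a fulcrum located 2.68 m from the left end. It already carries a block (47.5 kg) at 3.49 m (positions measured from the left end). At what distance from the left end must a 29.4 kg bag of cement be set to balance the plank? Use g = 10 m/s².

x ≈ 1.37 m from the left end

Take moments about the fulcrum (at 2.68 m from the left end).
Block: 47.5 × 10 = 475 N down at 3.49 m → arm 0.81 m, τ = 475 × 0.81 = 384.8 N·m clockwise.
Net moment of existing loads = 384.8 N·m clockwise.
The bag of cement weighs 29.4 × 10 = 294 N and must supply an equal counterclockwise moment, so its lever arm about the fulcrum is 384.8 / 294 = 1.31 m.
That puts it at 2.68 − 1.31 = 1.37 m from the left end.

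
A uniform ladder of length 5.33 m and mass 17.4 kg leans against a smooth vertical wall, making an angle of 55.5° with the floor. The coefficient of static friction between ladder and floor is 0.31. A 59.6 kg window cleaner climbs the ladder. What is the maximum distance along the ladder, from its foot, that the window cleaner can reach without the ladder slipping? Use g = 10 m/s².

Choose the foot of the ladder as the axis so the floor normal and friction both act there and drop out.
Ladder weight 17.4×10 = 174 N acts at 2.665 m along the ladder; its horizontal arm is 2.665·cos55.5° = 1.509 m → τ = 262.6 N·m clockwise.
Window cleaner weight 59.6×10 = 596 N at distance d → arm d·cos55.5° → τ = 596·d·0.5664 clockwise.
Wall normal N at the top has arm L sinθ = 4.393 m counterclockwise, so Στ = 0 gives N·4.393 = 262.6 + 337.6·d.
ΣFy = 0 ⇒ N_floor = 770 N, so the maximum friction is μ_s·N_floor = 0.31×770 = 238.7 N. ΣFx = 0 ⇒ N_wall = f, so at the slipping point N = 238.7 N.
Substituting: 238.7×4.393 = 262.6 + 337.6·d ⇒ d = (1049 − 262.6) / 337.6 = 2.33 m.

d ≈ 2.33 m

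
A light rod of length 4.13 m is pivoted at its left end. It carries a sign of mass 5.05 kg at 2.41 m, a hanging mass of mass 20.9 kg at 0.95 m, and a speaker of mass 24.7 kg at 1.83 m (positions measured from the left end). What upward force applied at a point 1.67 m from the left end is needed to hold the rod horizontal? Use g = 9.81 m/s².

F ≈ 454 N

Take moments about the left end.
Sign: 5.05 × 9.81 = 49.54 N down at 2.41 m → arm 2.41 m, τ = 49.54 × 2.41 = 119.4 N·m clockwise.
Hanging mass: 20.9 × 9.81 = 205 N down at 0.95 m → arm 0.95 m, τ = 205 × 0.95 = 194.8 N·m clockwise.
Speaker: 24.7 × 9.81 = 242.3 N down at 1.83 m → arm 1.83 m, τ = 242.3 × 1.83 = 443.4 N·m clockwise.
Net moment of the loads = 757.6 N·m clockwise.
The upward force F acts at a point 1.67 m from the left end, arm 1.67 m, giving F × 1.67 counterclockwise.
For rotational equilibrium, F × 1.67 = 757.6, so F = 757.6 / 1.67 = 454 N.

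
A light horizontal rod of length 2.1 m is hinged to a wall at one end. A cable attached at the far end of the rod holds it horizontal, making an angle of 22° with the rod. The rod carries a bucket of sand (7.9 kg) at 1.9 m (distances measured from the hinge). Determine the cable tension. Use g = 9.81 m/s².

T ≈ 187 N

Choose the hinge as the axis so the unknown hinge reaction has zero arm there.
Bucket of sand: 7.9 × 9.81 = 77.5 N down at 1.9 m → arm 1.9 m, τ = 77.5 × 1.9 = 147.2 N·m clockwise.
Total clockwise load moment = 147.2 N·m.
The cable tension T acts at 2.1 m; only its component perpendicular to the rod, T sinθ, produces torque. sin 22° = 0.3746.
Στ = 0 ⇒ T × 2.1 × 0.3746 = 147.2 ⇒ T = 147.2 / 0.7867 = 187 N.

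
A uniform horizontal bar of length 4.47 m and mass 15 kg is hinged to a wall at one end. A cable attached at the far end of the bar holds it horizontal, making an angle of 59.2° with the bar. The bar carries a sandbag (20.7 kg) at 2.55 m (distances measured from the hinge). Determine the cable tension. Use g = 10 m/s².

Taking torques about the hinge:
Beam weight: 15 × 10 = 150 N down at 2.235 m → arm 2.235 m, τ = 150 × 2.235 = 335.2 N·m clockwise.
Sandbag: 20.7 × 10 = 207 N down at 2.55 m → arm 2.55 m, τ = 207 × 2.55 = 527.8 N·m clockwise.
Total clockwise load moment = 863 N·m.
The cable tension T acts at 4.47 m; only its component perpendicular to the bar, T sinθ, produces torque. sin 59.2° = 0.859.
For rotational equilibrium, T × 4.47 × 0.859 = 863, so T = 863 / 3.84 = 225 N.

T ≈ 225 N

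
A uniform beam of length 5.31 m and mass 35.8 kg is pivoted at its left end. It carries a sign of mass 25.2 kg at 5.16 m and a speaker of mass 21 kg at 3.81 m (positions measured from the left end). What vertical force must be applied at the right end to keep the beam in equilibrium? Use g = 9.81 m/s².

Sum moments about the left end (the unknown pivot reaction has zero arm there).
Beam weight: 35.8 × 9.81 = 351.2 N down at 2.655 m → arm 2.655 m, τ = 351.2 × 2.655 = 932.4 N·m clockwise.
Sign: 25.2 × 9.81 = 247.2 N down at 5.16 m → arm 5.16 m, τ = 247.2 × 5.16 = 1276 N·m clockwise.
Speaker: 21 × 9.81 = 206 N down at 3.81 m → arm 3.81 m, τ = 206 × 3.81 = 784.9 N·m clockwise.
Net moment of the loads = 2993 N·m clockwise.
The upward force F acts at the right end, arm 5.31 m, giving F × 5.31 counterclockwise.
For rotational equilibrium, F × 5.31 = 2993, so F = 2993 / 5.31 = 564 N.

F ≈ 564 N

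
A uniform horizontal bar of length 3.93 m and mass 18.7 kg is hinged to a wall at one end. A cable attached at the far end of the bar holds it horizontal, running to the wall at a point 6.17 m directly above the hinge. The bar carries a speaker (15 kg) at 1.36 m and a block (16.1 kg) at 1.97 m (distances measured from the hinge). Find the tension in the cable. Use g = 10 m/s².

Taking torques about the hinge:
Beam weight: 18.7 × 10 = 187 N down at 1.965 m → arm 1.965 m, τ = 187 × 1.965 = 367.5 N·m clockwise.
Speaker: 15 × 10 = 150 N down at 1.36 m → arm 1.36 m, τ = 150 × 1.36 = 204 N·m clockwise.
Block: 16.1 × 10 = 161 N down at 1.97 m → arm 1.97 m, τ = 161 × 1.97 = 317.2 N·m clockwise.
Total clockwise load moment = 888.7 N·m.
The cable tension T acts at 3.93 m; only its component perpendicular to the bar, T sinθ, produces torque. sinθ = h/√(h²+d²) = 6.17/√(6.17²+3.93²) = 0.8434.
Setting net torque to zero: T × 3.93 × 0.8434 = 888.7 → T = 888.7 / 3.315 = 268 N.

T ≈ 268 N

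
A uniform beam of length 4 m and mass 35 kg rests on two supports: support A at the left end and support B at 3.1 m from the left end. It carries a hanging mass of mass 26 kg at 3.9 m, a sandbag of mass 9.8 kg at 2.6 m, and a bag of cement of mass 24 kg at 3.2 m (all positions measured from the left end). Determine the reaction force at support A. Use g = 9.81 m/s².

R_A ≈ 63.9 N

Sum moments about support B (its reaction then has zero moment arm).
Beam weight: 35 × 9.81 = 343.4 N down at 2 m → arm 1.1 m, τ = 343.4 × 1.1 = 377.7 N·m counterclockwise.
Hanging mass: 26 × 9.81 = 255.1 N down at 3.9 m → arm 0.8 m, τ = 255.1 × 0.8 = 204.1 N·m clockwise.
Sandbag: 9.8 × 9.81 = 96.14 N down at 2.6 m → arm 0.5 m, τ = 96.14 × 0.5 = 48.07 N·m counterclockwise.
Bag of cement: 24 × 9.81 = 235.4 N down at 3.2 m → arm 0.1 m, τ = 235.4 × 0.1 = 23.54 N·m clockwise.
Net load moment about support B = 198.1 N·m counterclockwise.
Reaction R at support A is upward at 0 m, arm 3.1 m → moment R × 3.1 clockwise.
For rotational equilibrium, R × 3.1 = 198.1, so R = 63.9 N.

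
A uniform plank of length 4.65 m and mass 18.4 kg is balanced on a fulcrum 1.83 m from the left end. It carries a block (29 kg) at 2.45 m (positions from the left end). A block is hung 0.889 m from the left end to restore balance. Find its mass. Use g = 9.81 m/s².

m ≈ 28.8 kg

Take moments about the fulcrum (at 1.83 m from the left end).
Beam weight: 18.4 × 9.81 = 180.5 N down at 2.325 m → arm 0.495 m, τ = 180.5 × 0.495 = 89.35 N·m clockwise.
Block: 29 × 9.81 = 284.5 N down at 2.45 m → arm 0.62 m, τ = 284.5 × 0.62 = 176.4 N·m clockwise.
Net moment of known loads = 265.8 N·m clockwise.
An unknown mass m at 0.889 m has arm 0.941 m; its moment is m·g·0.941 counterclockwise.
Setting net torque to zero: m × 9.81 × 0.941 = 265.8 → m = 265.8 / (9.81 × 0.941) = 28.8 kg.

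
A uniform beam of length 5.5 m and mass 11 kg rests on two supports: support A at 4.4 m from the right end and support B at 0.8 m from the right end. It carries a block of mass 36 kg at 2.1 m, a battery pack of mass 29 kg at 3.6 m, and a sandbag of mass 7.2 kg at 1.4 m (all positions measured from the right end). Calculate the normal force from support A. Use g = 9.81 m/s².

R_A ≈ 419 N

About support B:
Beam weight: 11 × 9.81 = 107.9 N down at 2.75 m → arm 1.95 m, τ = 107.9 × 1.95 = 210.4 N·m counterclockwise.
Block: 36 × 9.81 = 353.2 N down at 2.1 m → arm 1.3 m, τ = 353.2 × 1.3 = 459.2 N·m counterclockwise.
Battery pack: 29 × 9.81 = 284.5 N down at 3.6 m → arm 2.8 m, τ = 284.5 × 2.8 = 796.6 N·m counterclockwise.
Sandbag: 7.2 × 9.81 = 70.63 N down at 1.4 m → arm 0.6 m, τ = 70.63 × 0.6 = 42.38 N·m counterclockwise.
Net load moment about support B = 1509 N·m counterclockwise.
Reaction R at support A is upward at 4.4 m, arm 3.6 m → moment R × 3.6 clockwise.
For rotational equilibrium, R × 3.6 = 1509, so R = 419 N.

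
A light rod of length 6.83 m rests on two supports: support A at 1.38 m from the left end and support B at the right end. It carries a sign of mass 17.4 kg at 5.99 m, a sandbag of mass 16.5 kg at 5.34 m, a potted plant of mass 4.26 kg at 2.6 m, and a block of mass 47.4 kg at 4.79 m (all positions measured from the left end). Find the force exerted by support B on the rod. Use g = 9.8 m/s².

Sum moments about support A (its reaction then has zero moment arm).
Sign: 17.4 × 9.8 = 170.5 N down at 5.99 m → arm 4.61 m, τ = 170.5 × 4.61 = 786 N·m clockwise.
Sandbag: 16.5 × 9.8 = 161.7 N down at 5.34 m → arm 3.96 m, τ = 161.7 × 3.96 = 640.3 N·m clockwise.
Potted plant: 4.26 × 9.8 = 41.75 N down at 2.6 m → arm 1.22 m, τ = 41.75 × 1.22 = 50.94 N·m clockwise.
Block: 47.4 × 9.8 = 464.5 N down at 4.79 m → arm 3.41 m, τ = 464.5 × 3.41 = 1584 N·m clockwise.
Net load moment about support A = 3061 N·m clockwise.
Reaction R at support B is upward at 6.83 m, arm 5.45 m → moment R × 5.45 counterclockwise.
Balancing moments: R × 5.45 = 3061, giving R = 562 N.

R_B ≈ 562 N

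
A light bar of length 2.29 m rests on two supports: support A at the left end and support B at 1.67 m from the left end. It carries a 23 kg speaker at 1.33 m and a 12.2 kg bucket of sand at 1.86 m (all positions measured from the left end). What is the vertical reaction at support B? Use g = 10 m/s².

R_B ≈ 319 N

About support A:
Speaker: 23 × 10 = 230 N down at 1.33 m → arm 1.33 m, τ = 230 × 1.33 = 305.9 N·m clockwise.
Bucket of sand: 12.2 × 10 = 122 N down at 1.86 m → arm 1.86 m, τ = 122 × 1.86 = 226.9 N·m clockwise.
Net load moment about support A = 532.8 N·m clockwise.
Reaction R at support B is upward at 1.67 m, arm 1.67 m → moment R × 1.67 counterclockwise.
Balancing moments: R × 1.67 = 532.8, giving R = 319 N.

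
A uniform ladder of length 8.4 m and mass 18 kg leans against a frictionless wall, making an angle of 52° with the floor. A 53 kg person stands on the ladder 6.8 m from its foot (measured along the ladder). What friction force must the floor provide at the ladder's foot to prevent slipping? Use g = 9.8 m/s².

f ≈ 397 N

Sum moments about the foot of the ladder (the floor normal and friction both act there and drop out).
Ladder weight 18×9.8 = 176.4 N acts at 4.2 m along the ladder; its horizontal arm is 4.2·cos52° = 2.586 m → τ = 456.2 N·m clockwise.
Person: 53×9.8 = 519.4 N at 6.8 m → arm 4.186 m → τ = 2174 N·m clockwise.
Wall normal N acts horizontally at the top; its moment arm is the height L sinθ = 8.4·sin52° = 6.619 m, counterclockwise.
Setting net torque to zero: N × 6.619 = 2630 → N = 397 N.
ΣFx = 0: friction at the foot balances the wall's push, so f = N_wall = 397 N.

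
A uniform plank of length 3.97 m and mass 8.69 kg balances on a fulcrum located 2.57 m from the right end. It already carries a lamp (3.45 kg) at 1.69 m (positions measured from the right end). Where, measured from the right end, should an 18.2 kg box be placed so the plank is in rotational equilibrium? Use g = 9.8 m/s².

Sum moments about the fulcrum (at 2.57 m from the right end) (the support reaction has zero arm there).
Beam weight: 8.69 × 9.8 = 85.16 N down at 1.985 m → arm 0.585 m, τ = 85.16 × 0.585 = 49.82 N·m clockwise.
Lamp: 3.45 × 9.8 = 33.81 N down at 1.69 m → arm 0.88 m, τ = 33.81 × 0.88 = 29.75 N·m clockwise.
Net moment of existing loads = 79.57 N·m clockwise.
The box weighs 18.2 × 9.8 = 178.4 N and must supply an equal counterclockwise moment, so its lever arm about the fulcrum is 79.57 / 178.4 = 0.446 m.
That puts it at 2.57 + 0.446 = 3.02 m from the right end.

x ≈ 3.02 m from the right end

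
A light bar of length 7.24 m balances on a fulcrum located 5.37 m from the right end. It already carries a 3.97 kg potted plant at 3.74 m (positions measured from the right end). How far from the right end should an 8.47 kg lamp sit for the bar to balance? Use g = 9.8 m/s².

x ≈ 6.13 m from the right end

Taking torques about the fulcrum (at 5.37 m from the right end):
Potted plant: 3.97 × 9.8 = 38.91 N down at 3.74 m → arm 1.63 m, τ = 38.91 × 1.63 = 63.42 N·m clockwise.
Net moment of existing loads = 63.42 N·m clockwise.
The lamp weighs 8.47 × 9.8 = 83.01 N and must supply an equal counterclockwise moment, so its lever arm about the fulcrum is 63.42 / 83.01 = 0.764 m.
That puts it at 5.37 + 0.764 = 6.13 m from the right end.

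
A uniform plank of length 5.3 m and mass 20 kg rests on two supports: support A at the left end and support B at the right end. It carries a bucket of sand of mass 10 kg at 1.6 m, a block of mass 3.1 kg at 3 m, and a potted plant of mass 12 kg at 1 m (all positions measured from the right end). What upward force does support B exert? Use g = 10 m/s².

R_B ≈ 281 N

Sum moments about support A (its reaction then has zero moment arm).
Beam weight: 20 × 10 = 200 N down at 2.65 m → arm 2.65 m, τ = 200 × 2.65 = 530 N·m clockwise.
Bucket of sand: 10 × 10 = 100 N down at 1.6 m → arm 3.7 m, τ = 100 × 3.7 = 370 N·m clockwise.
Block: 3.1 × 10 = 31 N down at 3 m → arm 2.3 m, τ = 31 × 2.3 = 71.3 N·m clockwise.
Potted plant: 12 × 10 = 120 N down at 1 m → arm 4.3 m, τ = 120 × 4.3 = 516 N·m clockwise.
Net load moment about support A = 1487 N·m clockwise.
Reaction R at support B is upward at 0 m, arm 5.3 m → moment R × 5.3 counterclockwise.
Balancing moments: R × 5.3 = 1487, giving R = 281 N.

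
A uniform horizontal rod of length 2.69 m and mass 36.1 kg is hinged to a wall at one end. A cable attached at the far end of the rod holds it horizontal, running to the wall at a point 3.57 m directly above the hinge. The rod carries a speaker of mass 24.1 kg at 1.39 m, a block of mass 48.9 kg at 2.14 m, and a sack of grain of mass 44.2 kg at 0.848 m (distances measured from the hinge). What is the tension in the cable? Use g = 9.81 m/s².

T ≈ 1020 N

Taking torques about the hinge:
Beam weight: 36.1 × 9.81 = 354.1 N down at 1.345 m → arm 1.345 m, τ = 354.1 × 1.345 = 476.3 N·m clockwise.
Speaker: 24.1 × 9.81 = 236.4 N down at 1.39 m → arm 1.39 m, τ = 236.4 × 1.39 = 328.6 N·m clockwise.
Block: 48.9 × 9.81 = 479.7 N down at 2.14 m → arm 2.14 m, τ = 479.7 × 2.14 = 1027 N·m clockwise.
Sack of grain: 44.2 × 9.81 = 433.6 N down at 0.848 m → arm 0.848 m, τ = 433.6 × 0.848 = 367.7 N·m clockwise.
Total clockwise load moment = 2200 N·m.
The cable tension T acts at 2.69 m; only its component perpendicular to the rod, T sinθ, produces torque. sinθ = h/√(h²+d²) = 3.57/√(3.57²+2.69²) = 0.7987.
Setting net torque to zero: T × 2.69 × 0.7987 = 2200 → T = 2200 / 2.149 = 1020 N.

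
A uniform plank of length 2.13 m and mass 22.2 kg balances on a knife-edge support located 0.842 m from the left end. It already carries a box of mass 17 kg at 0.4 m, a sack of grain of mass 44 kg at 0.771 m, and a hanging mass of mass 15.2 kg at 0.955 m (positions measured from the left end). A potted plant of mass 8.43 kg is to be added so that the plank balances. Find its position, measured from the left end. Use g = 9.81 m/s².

Sum moments about the knife-edge support (at 0.842 m from the left end) (the support reaction has zero arm there).
Beam weight: 22.2 × 9.81 = 217.8 N down at 1.065 m → arm 0.223 m, τ = 217.8 × 0.223 = 48.57 N·m clockwise.
Box: 17 × 9.81 = 166.8 N down at 0.4 m → arm 0.442 m, τ = 166.8 × 0.442 = 73.73 N·m counterclockwise.
Sack of grain: 44 × 9.81 = 431.6 N down at 0.771 m → arm 0.071 m, τ = 431.6 × 0.071 = 30.64 N·m counterclockwise.
Hanging mass: 15.2 × 9.81 = 149.1 N down at 0.955 m → arm 0.113 m, τ = 149.1 × 0.113 = 16.85 N·m clockwise.
Net moment of existing loads = 38.95 N·m counterclockwise.
The potted plant weighs 8.43 × 9.81 = 82.7 N and must supply an equal clockwise moment, so its lever arm about the knife-edge support is 38.95 / 82.7 = 0.471 m.
That puts it at 0.842 + 0.471 = 1.31 m from the left end.

x ≈ 1.31 m from the left end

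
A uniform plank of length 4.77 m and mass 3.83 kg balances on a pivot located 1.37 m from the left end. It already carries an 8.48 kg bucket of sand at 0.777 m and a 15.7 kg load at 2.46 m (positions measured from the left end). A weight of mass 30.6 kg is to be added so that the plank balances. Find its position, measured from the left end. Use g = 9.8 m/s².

x ≈ 0.848 m from the left end

Sum moments about the pivot (at 1.37 m from the left end) (the support reaction has zero arm there).
Beam weight: 3.83 × 9.8 = 37.53 N down at 2.385 m → arm 1.015 m, τ = 37.53 × 1.015 = 38.09 N·m clockwise.
Bucket of sand: 8.48 × 9.8 = 83.1 N down at 0.777 m → arm 0.593 m, τ = 83.1 × 0.593 = 49.28 N·m counterclockwise.
Load: 15.7 × 9.8 = 153.9 N down at 2.46 m → arm 1.09 m, τ = 153.9 × 1.09 = 167.8 N·m clockwise.
Net moment of existing loads = 156.6 N·m clockwise.
The weight weighs 30.6 × 9.8 = 299.9 N and must supply an equal counterclockwise moment, so its lever arm about the pivot is 156.6 / 299.9 = 0.522 m.
That puts it at 1.37 − 0.522 = 0.848 m from the left end.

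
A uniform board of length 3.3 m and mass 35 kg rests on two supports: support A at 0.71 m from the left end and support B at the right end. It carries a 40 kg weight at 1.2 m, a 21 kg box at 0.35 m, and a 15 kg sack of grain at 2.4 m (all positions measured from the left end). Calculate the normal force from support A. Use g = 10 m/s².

Taking torques about support B:
Beam weight: 35 × 10 = 350 N down at 1.65 m → arm 1.65 m, τ = 350 × 1.65 = 577.5 N·m counterclockwise.
Weight: 40 × 10 = 400 N down at 1.2 m → arm 2.1 m, τ = 400 × 2.1 = 840 N·m counterclockwise.
Box: 21 × 10 = 210 N down at 0.35 m → arm 2.95 m, τ = 210 × 2.95 = 619.5 N·m counterclockwise.
Sack of grain: 15 × 10 = 150 N down at 2.4 m → arm 0.9 m, τ = 150 × 0.9 = 135 N·m counterclockwise.
Net load moment about support B = 2172 N·m counterclockwise.
Reaction R at support A is upward at 0.71 m, arm 2.59 m → moment R × 2.59 clockwise.
For rotational equilibrium, R × 2.59 = 2172, so R = 839 N.

R_A ≈ 839 N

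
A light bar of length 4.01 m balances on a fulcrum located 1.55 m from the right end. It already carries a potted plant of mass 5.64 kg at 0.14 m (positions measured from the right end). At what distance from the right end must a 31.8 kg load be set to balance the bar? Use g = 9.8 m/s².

x ≈ 1.8 m from the right end

Taking torques about the fulcrum (at 1.55 m from the right end):
Potted plant: 5.64 × 9.8 = 55.27 N down at 0.14 m → arm 1.41 m, τ = 55.27 × 1.41 = 77.93 N·m clockwise.
Net moment of existing loads = 77.93 N·m clockwise.
The load weighs 31.8 × 9.8 = 311.6 N and must supply an equal counterclockwise moment, so its lever arm about the fulcrum is 77.93 / 311.6 = 0.25 m.
That puts it at 1.55 + 0.25 = 1.8 m from the right end.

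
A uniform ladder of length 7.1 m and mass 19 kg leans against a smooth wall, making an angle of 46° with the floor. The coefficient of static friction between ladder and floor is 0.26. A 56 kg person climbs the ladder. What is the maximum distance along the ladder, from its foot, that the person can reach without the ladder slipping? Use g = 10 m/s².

Sum moments about the foot of the ladder (the floor normal and friction both act there and drop out).
Ladder weight 19×10 = 190 N acts at 3.55 m along the ladder; its horizontal arm is 3.55·cos46° = 2.466 m → τ = 468.5 N·m clockwise.
Person weight 56×10 = 560 N at distance d → arm d·cos46° → τ = 560·d·0.6947 clockwise.
Wall normal N at the top has arm L sinθ = 5.107 m counterclockwise, so Στ = 0 gives N·5.107 = 468.5 + 389·d.
ΣFy = 0 ⇒ N_floor = 750 N, so the maximum friction is μ_s·N_floor = 0.26×750 = 195 N. ΣFx = 0 ⇒ N_wall = f, so at the slipping point N = 195 N.
Substituting: 195×5.107 = 468.5 + 389·d ⇒ d = (995.9 − 468.5) / 389 = 1.36 m.

d ≈ 1.36 m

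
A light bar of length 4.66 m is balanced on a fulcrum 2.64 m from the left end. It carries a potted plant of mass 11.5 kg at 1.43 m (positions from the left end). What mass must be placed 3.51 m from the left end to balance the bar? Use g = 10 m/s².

Take moments about the fulcrum (at 2.64 m from the left end).
Potted plant: 11.5 × 10 = 115 N down at 1.43 m → arm 1.21 m, τ = 115 × 1.21 = 139.2 N·m counterclockwise.
Net moment of known loads = 139.2 N·m counterclockwise.
An unknown mass m at 3.51 m has arm 0.87 m; its moment is m·g·0.87 clockwise.
Στ = 0 ⇒ m × 10 × 0.87 = 139.2 ⇒ m = 139.2 / (10 × 0.87) = 16 kg.

m ≈ 16 kg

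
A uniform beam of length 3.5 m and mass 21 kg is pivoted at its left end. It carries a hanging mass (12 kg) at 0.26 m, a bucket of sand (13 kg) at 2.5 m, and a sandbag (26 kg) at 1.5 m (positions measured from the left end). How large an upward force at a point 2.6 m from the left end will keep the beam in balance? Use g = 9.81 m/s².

F ≈ 420 N

Take moments about the left end.
Beam weight: 21 × 9.81 = 206 N down at 1.75 m → arm 1.75 m, τ = 206 × 1.75 = 360.5 N·m clockwise.
Hanging mass: 12 × 9.81 = 117.7 N down at 0.26 m → arm 0.26 m, τ = 117.7 × 0.26 = 30.6 N·m clockwise.
Bucket of sand: 13 × 9.81 = 127.5 N down at 2.5 m → arm 2.5 m, τ = 127.5 × 2.5 = 318.8 N·m clockwise.
Sandbag: 26 × 9.81 = 255.1 N down at 1.5 m → arm 1.5 m, τ = 255.1 × 1.5 = 382.6 N·m clockwise.
Net moment of the loads = 1092 N·m clockwise.
The upward force F acts at a point 2.6 m from the left end, arm 2.6 m, giving F × 2.6 counterclockwise.
Balancing moments: F × 2.6 = 1092, giving F = 1092 / 2.6 = 420 N.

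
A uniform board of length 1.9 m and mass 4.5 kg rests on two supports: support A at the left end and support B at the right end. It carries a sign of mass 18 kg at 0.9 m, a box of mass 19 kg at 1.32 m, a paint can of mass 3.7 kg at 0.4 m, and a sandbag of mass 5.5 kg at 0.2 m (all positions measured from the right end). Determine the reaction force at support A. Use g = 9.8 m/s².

Choose support B as the axis so its reaction then has zero moment arm.
Beam weight: 4.5 × 9.8 = 44.1 N down at 0.95 m → arm 0.95 m, τ = 44.1 × 0.95 = 41.89 N·m counterclockwise.
Sign: 18 × 9.8 = 176.4 N down at 0.9 m → arm 0.9 m, τ = 176.4 × 0.9 = 158.8 N·m counterclockwise.
Box: 19 × 9.8 = 186.2 N down at 1.32 m → arm 1.32 m, τ = 186.2 × 1.32 = 245.8 N·m counterclockwise.
Paint can: 3.7 × 9.8 = 36.26 N down at 0.4 m → arm 0.4 m, τ = 36.26 × 0.4 = 14.5 N·m counterclockwise.
Sandbag: 5.5 × 9.8 = 53.9 N down at 0.2 m → arm 0.2 m, τ = 53.9 × 0.2 = 10.78 N·m counterclockwise.
Net load moment about support B = 471.8 N·m counterclockwise.
Reaction R at support A is upward at 1.9 m, arm 1.9 m → moment R × 1.9 clockwise.
Στ = 0 ⇒ R × 1.9 = 471.8 ⇒ R = 248 N.

R_A ≈ 248 N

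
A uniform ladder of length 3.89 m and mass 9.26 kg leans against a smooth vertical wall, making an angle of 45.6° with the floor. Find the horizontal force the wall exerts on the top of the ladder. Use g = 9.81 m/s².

N_wall ≈ 44.5 N

Take moments about the foot of the ladder.
Ladder weight 9.26×9.81 = 90.84 N acts at 1.945 m along the ladder; its horizontal arm is 1.945·cos45.6° = 1.361 m → τ = 123.6 N·m clockwise.
Wall normal N acts horizontally at the top; its moment arm is the height L sinθ = 3.89·sin45.6° = 2.779 m, counterclockwise.
Setting net torque to zero: N × 2.779 = 123.6 → N = 44.5 N.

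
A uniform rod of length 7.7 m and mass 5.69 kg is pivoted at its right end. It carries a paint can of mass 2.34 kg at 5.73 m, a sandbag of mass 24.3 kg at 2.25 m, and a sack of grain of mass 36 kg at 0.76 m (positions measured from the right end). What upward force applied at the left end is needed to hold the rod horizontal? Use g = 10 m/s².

About the right end:
Beam weight: 5.69 × 10 = 56.9 N down at 3.85 m → arm 3.85 m, τ = 56.9 × 3.85 = 219.1 N·m counterclockwise.
Paint can: 2.34 × 10 = 23.4 N down at 5.73 m → arm 5.73 m, τ = 23.4 × 5.73 = 134.1 N·m counterclockwise.
Sandbag: 24.3 × 10 = 243 N down at 2.25 m → arm 2.25 m, τ = 243 × 2.25 = 546.8 N·m counterclockwise.
Sack of grain: 36 × 10 = 360 N down at 0.76 m → arm 0.76 m, τ = 360 × 0.76 = 273.6 N·m counterclockwise.
Net moment of the loads = 1174 N·m counterclockwise.
The upward force F acts at the left end, arm 7.7 m, giving F × 7.7 clockwise.
Στ = 0 ⇒ F × 7.7 = 1174 ⇒ F = 1174 / 7.7 = 152 N.

F ≈ 152 N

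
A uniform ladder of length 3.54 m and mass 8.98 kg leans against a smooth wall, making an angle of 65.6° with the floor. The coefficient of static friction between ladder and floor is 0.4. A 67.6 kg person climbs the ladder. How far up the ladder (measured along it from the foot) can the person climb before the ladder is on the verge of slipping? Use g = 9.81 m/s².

d ≈ 3.3 m

Sum moments about the foot of the ladder (the floor normal and friction both act there and drop out).
Ladder weight 8.98×9.81 = 88.09 N acts at 1.77 m along the ladder; its horizontal arm is 1.77·cos65.6° = 0.7312 m → τ = 64.41 N·m clockwise.
Person weight 67.6×9.81 = 663.2 N at distance d → arm d·cos65.6° → τ = 663.2·d·0.4131 clockwise.
Wall normal N at the top has arm L sinθ = 3.224 m counterclockwise, so Στ = 0 gives N·3.224 = 64.41 + 274·d.
ΣFy = 0 ⇒ N_floor = 751.3 N, so the maximum friction is μ_s·N_floor = 0.4×751.3 = 300.5 N. ΣFx = 0 ⇒ N_wall = f, so at the slipping point N = 300.5 N.
Substituting: 300.5×3.224 = 64.41 + 274·d ⇒ d = (968.8 − 64.41) / 274 = 3.3 m.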